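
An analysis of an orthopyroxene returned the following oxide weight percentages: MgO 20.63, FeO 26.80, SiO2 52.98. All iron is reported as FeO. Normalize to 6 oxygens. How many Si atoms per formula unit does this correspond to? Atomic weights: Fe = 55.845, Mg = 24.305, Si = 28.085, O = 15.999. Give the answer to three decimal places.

1.998 Si apfu

MgO: 20.63/40.304 = 0.51186 mol → 0.51186 mol Mg, 0.51186 mol O.
FeO: 26.80/71.844 = 0.37303 mol → 0.37303 mol Fe, 0.37303 mol O.
SiO2: 52.98/60.083 = 0.88178 mol → 0.88178 mol Si, 1.76356 mol O.
Total oxygen = 2.64845 mol. Normalization factor = 6/2.64845 = 2.26548.
Si per 6 O = 0.88178 × 2.26548 = 1.998.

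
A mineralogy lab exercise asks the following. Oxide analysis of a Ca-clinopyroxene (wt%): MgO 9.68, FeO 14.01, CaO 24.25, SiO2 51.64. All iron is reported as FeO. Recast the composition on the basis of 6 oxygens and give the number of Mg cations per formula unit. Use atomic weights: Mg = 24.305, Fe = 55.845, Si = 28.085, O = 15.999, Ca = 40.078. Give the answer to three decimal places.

MgO (M=40.304): mol = 0.24017; Mg = 0.24017, O = 0.24017.
FeO (M=71.844): mol = 0.19501; Fe = 0.19501, O = 0.19501.
CaO (M=56.077): mol = 0.43244; Ca = 0.43244, O = 0.43244.
SiO2 (M=60.083): mol = 0.85948; Si = 0.85948, O = 1.71896.
ΣO = 2.58658; factor = 6/ΣO = 2.31967.
Mg apfu = 0.24017 × 2.31967 = 0.557.

0.557 Mg apfu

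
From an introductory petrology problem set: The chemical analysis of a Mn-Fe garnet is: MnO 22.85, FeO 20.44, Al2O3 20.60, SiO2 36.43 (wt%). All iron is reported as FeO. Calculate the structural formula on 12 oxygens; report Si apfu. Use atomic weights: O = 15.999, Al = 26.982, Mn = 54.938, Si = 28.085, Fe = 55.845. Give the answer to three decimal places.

MnO (M=70.937): mol = 0.32212; Mn = 0.32212, O = 0.32212.
FeO (M=71.844): mol = 0.28451; Fe = 0.28451, O = 0.28451.
Al2O3 (M=101.961): mol = 0.20204; Al = 0.40408, O = 0.60612.
SiO2 (M=60.083): mol = 0.60633; Si = 0.60633, O = 1.21266.
ΣO = 2.42541; factor = 12/ΣO = 4.94762.
Si apfu = 0.60633 × 4.94762 = 3.000.

3.000 Si apfu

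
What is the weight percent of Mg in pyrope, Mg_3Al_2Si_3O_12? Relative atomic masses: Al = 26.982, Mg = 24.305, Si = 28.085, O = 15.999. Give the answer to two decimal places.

18.09 weight percent

M(Mg_3Al_2Si_3O_12) = 403.122 g/mol.
Mg contributes 3 × 24.305 = 72.915 g per mole.
72.915/403.122 = 0.1809 → 18.09%.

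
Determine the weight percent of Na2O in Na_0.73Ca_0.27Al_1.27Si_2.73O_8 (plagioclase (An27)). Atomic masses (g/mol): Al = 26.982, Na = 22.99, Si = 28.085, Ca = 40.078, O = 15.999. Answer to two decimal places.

8.49 wt%

Molar mass of Na_0.73Ca_0.27Al_1.27Si_2.73O_8 = 0.73*22.99 + 0.27*40.078 + 1.27*26.982 + 2.73*28.085 + 8*15.999 = 266.535 g/mol.
Each formula unit contains 0.73 Na, equivalent to 0.73/2 = 0.3650 mol Na2O.
M(Na2O) = 2×22.99 + 1×15.999 = 61.979 g/mol.
Mass of Na2O per formula unit = 0.3650 × 61.979 = 22.622 g.
Na2O wt% = 22.622 / 266.535 × 100 = 8.49%.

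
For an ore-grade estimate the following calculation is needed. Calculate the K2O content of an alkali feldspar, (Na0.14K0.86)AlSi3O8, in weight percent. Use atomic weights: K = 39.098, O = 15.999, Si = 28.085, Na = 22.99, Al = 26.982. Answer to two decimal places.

14.67 wt%

Molar mass of (Na0.14K0.86)AlSi3O8 = 0.14·22.99 + 0.86·39.098 + 1·26.982 + 3·28.085 + 8·15.999 = 276.072 g/mol.
Each formula unit contains 0.86 K, equivalent to 0.86/2 = 0.4300 mol K2O.
M(K2O) = 2×39.098 + 1×15.999 = 94.195 g/mol.
Mass of K2O per formula unit = 0.4300 × 94.195 = 40.504 g.
K2O wt% = 40.504 / 276.072 × 100 = 14.67%.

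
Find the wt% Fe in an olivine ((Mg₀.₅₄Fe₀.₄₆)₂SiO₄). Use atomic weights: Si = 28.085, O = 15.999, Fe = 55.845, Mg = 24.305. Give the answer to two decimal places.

30.27 wt%

Molar mass of (Mg₀.₅₄Fe₀.₄₆)₂SiO₄: 1.08*24.305 + 0.92*55.845 + 1*28.085 + 4*15.999 = 169.708 g/mol.
Mass of Fe per formula unit: 0.92 × 55.845 = 51.377 g.
Weight fraction Fe = 51.377 / 169.708 = 0.3027.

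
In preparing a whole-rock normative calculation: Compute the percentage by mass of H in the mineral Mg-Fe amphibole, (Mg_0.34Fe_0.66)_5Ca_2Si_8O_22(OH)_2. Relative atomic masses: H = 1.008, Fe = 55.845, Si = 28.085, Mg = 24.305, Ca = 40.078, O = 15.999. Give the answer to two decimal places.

Formula mass = 1.70·24.305 + 3.30·55.845 + 2·40.078 + 8·28.085 + 24·15.999 + 2·1.008 = 916.435 g/mol, of which 2.016 g is H.
So H makes up 2.016/916.435 = 0.0022 of the mass, i.e. 0.22%.

0.22 mass %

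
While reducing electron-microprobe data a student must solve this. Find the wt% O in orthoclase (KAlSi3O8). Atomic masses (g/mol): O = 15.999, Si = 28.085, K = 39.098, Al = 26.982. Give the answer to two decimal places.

45.99 mass %

Formula mass = 1×39.098 + 1×26.982 + 3×28.085 + 8×15.999 = 278.327 g/mol, of which 127.992 g is O.
So O makes up 127.992/278.327 = 0.4599 of the mass, i.e. 45.99%.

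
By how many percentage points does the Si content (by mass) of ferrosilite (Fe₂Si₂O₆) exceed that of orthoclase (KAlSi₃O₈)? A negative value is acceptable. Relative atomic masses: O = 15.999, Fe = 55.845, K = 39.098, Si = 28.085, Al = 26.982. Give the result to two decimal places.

-8.98 percentage points

First mineral: 56.170 g Si in 263.854 g formula = 21.29 wt% Si.
Second mineral: 84.255 g Si in 278.327 g formula = 30.27 wt% Si.
21.29% − 30.27% gives a difference of -8.98 percentage points.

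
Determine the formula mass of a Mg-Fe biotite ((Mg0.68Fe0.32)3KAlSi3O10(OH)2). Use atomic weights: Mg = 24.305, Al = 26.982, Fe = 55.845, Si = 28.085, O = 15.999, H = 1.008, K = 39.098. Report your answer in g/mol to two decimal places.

447.53 g/mol

M = 2.04·24.305 + 0.96·55.845 + 1·39.098 + 1·26.982 + 3·28.085 + 12·15.999 + 2·1.008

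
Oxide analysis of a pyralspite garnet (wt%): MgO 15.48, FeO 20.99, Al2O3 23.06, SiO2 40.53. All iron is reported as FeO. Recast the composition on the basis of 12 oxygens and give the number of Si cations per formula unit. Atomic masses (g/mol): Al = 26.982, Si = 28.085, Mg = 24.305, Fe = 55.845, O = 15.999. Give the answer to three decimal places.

15.48 wt% MgO ÷ 40.304 g/mol = 0.38408 mol, giving 0.38408 Mg and 0.38408 O.
20.99 wt% FeO ÷ 71.844 g/mol = 0.29216 mol, giving 0.29216 Fe and 0.29216 O.
23.06 wt% Al2O3 ÷ 101.961 g/mol = 0.22616 mol, giving 0.45232 Al and 0.67848 O.
40.53 wt% SiO2 ÷ 60.083 g/mol = 0.67457 mol, giving 0.67457 Si and 1.34914 O.
Oxygen sums to 2.70386; scaling by 12/2.70386 = 4.43810 puts the formula on 12 O.
Si: 0.67457 × 4.43810 = 2.994 atoms per formula unit.

2.994 Si apfu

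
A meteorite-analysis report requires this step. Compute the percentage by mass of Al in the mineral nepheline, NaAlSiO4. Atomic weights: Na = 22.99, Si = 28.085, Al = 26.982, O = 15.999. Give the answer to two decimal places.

18.99 wt%

M(NaAlSiO4) = 142.053 g/mol.
Al contributes 1 × 26.982 = 26.982 g per mole.
26.982/142.053 = 0.1899 → 18.99%.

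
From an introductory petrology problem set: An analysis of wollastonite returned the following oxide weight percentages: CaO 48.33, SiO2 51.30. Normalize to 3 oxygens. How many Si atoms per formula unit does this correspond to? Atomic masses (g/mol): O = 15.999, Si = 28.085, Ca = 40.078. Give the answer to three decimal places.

48.33 wt% CaO ÷ 56.077 g/mol = 0.86185 mol, giving 0.86185 Ca and 0.86185 O.
51.30 wt% SiO2 ÷ 60.083 g/mol = 0.85382 mol, giving 0.85382 Si and 1.70764 O.
Oxygen sums to 2.56949; scaling by 3/2.56949 = 1.16755 puts the formula on 3 O.
Si: 0.85382 × 1.16755 = 0.997 atoms per formula unit.

0.997 Si apfu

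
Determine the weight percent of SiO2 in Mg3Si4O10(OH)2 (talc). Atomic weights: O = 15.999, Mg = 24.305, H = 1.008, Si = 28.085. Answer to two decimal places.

Molar mass of Mg3Si4O10(OH)2 = 3·24.305 + 4·28.085 + 12·15.999 + 2·1.008 = 379.259 g/mol.
Each formula unit contains 4 Si, equivalent to 4/1 = 4.0000 mol SiO2.
M(SiO2) = 1×28.085 + 2×15.999 = 60.083 g/mol.
Mass of SiO2 per formula unit = 4.0000 × 60.083 = 240.332 g.
SiO2 wt% = 240.332 / 379.259 × 100 = 63.37%.

63.37 wt%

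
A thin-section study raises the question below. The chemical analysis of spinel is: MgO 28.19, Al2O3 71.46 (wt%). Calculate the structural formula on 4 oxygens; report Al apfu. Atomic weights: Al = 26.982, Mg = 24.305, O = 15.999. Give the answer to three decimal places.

2.001 Al apfu

28.19 wt% MgO ÷ 40.304 g/mol = 0.69943 mol, giving 0.69943 Mg and 0.69943 O.
71.46 wt% Al2O3 ÷ 101.961 g/mol = 0.70086 mol, giving 1.40172 Al and 2.10258 O.
Oxygen sums to 2.80201; scaling by 4/2.80201 = 1.42755 puts the formula on 4 O.
Al: 1.40172 × 1.42755 = 2.001 atoms per formula unit.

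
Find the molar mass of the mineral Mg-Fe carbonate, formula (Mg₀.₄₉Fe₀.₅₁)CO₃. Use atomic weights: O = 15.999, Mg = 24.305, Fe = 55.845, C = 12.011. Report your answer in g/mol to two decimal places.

100.40 g/mol

M = 0.49×24.305 + 0.51×55.845 + 1×12.011 + 3×15.999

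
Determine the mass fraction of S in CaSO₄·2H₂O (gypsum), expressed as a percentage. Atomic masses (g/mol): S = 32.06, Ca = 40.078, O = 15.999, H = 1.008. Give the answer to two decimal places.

18.62 wt%

M(CaSO₄·2H₂O) = 172.164 g/mol.
S contributes 1 × 32.06 = 32.060 g per mole.
32.060/172.164 = 0.1862 → 18.62%.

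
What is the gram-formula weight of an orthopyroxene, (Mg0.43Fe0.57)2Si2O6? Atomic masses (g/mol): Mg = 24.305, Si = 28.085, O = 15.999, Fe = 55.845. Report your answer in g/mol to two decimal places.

The formula mass is the sum 0.86×24.305 + 1.14×55.845 + 2×28.085 + 6×15.999.

236.73 g/mol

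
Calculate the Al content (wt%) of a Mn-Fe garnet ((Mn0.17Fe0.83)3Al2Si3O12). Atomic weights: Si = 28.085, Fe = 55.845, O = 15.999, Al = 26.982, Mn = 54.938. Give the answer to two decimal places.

Formula mass = 0.51·54.938 + 2.49·55.845 + 2·26.982 + 3·28.085 + 12·15.999 = 497.279 g/mol, of which 53.964 g is Al.
So Al makes up 53.964/497.279 = 0.1085 of the mass, i.e. 10.85%.

10.85 wt%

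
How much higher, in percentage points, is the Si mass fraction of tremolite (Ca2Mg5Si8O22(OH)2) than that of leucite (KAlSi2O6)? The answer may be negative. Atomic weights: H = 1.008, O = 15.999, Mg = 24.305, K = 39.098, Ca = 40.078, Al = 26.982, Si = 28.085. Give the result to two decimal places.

First mineral: 224.680 g Si in 812.353 g formula = 27.66 wt% Si.
Second mineral: 56.170 g Si in 218.244 g formula = 25.74 wt% Si.
27.66% − 25.74% gives a difference of 1.92 percentage points.

1.92 percentage points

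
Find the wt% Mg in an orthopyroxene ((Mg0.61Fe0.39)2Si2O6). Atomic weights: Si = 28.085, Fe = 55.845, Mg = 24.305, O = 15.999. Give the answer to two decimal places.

Formula mass = 1.22*24.305 + 0.78*55.845 + 2*28.085 + 6*15.999 = 225.375 g/mol, of which 29.652 g is Mg.
So Mg makes up 29.652/225.375 = 0.1316 of the mass, i.e. 13.16%.

13.16 wt%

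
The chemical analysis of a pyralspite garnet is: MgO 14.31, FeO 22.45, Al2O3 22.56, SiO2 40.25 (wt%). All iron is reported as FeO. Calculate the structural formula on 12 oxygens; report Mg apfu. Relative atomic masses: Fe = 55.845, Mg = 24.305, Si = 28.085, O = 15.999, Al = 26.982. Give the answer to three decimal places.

1.595 Mg apfu

MgO (M=40.304): mol = 0.35505; Mg = 0.35505, O = 0.35505.
FeO (M=71.844): mol = 0.31248; Fe = 0.31248, O = 0.31248.
Al2O3 (M=101.961): mol = 0.22126; Al = 0.44252, O = 0.66378.
SiO2 (M=60.083): mol = 0.66991; Si = 0.66991, O = 1.33982.
ΣO = 2.67113; factor = 12/ΣO = 4.49248.
Mg apfu = 0.35505 × 4.49248 = 1.595.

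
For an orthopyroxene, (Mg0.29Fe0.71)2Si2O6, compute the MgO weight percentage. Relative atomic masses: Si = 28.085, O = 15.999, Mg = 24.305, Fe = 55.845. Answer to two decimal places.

Formula mass = 245.561 g/mol.
0.58 Mg → 0.5800 mol MgO per formula unit; M(MgO) = 40.304, so MgO mass = 23.376 g.
23.376/245.561 × 100 = 9.52 wt%.

9.52 wt%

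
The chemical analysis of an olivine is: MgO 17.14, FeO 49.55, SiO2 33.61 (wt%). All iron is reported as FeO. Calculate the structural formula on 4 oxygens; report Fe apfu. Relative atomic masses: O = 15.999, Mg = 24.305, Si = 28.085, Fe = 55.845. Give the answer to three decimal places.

1.235 Fe apfu

MgO (M=40.304): mol = 0.42527; Mg = 0.42527, O = 0.42527.
FeO (M=71.844): mol = 0.68969; Fe = 0.68969, O = 0.68969.
SiO2 (M=60.083): mol = 0.55939; Si = 0.55939, O = 1.11878.
ΣO = 2.23374; factor = 4/ΣO = 1.79072.
Fe apfu = 0.68969 × 1.79072 = 1.235.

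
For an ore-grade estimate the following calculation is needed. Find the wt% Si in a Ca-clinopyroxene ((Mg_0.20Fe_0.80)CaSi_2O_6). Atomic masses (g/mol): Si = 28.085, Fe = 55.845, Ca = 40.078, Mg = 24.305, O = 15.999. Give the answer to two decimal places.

23.23 weight percent

Molar mass of (Mg_0.20Fe_0.80)CaSi_2O_6: 0.20*24.305 + 0.80*55.845 + 1*40.078 + 2*28.085 + 6*15.999 = 241.779 g/mol.
Mass of Si per formula unit: 2 × 28.085 = 56.170 g.
Weight fraction Si = 56.170 / 241.779 = 0.2323.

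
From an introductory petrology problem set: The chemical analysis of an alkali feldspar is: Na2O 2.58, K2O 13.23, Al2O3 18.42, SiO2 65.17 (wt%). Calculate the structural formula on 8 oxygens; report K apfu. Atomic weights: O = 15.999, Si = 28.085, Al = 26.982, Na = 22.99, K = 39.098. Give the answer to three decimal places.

0.777 K apfu

Na2O: 2.58/61.979 = 0.04163 mol → 0.08326 mol Na, 0.04163 mol O.
K2O: 13.23/94.195 = 0.14045 mol → 0.28090 mol K, 0.14045 mol O.
Al2O3: 18.42/101.961 = 0.18066 mol → 0.36132 mol Al, 0.54198 mol O.
SiO2: 65.17/60.083 = 1.08467 mol → 1.08467 mol Si, 2.16934 mol O.
Total oxygen = 2.89340 mol. Normalization factor = 8/2.89340 = 2.76491.
K per 8 O = 0.28090 × 2.76491 = 0.777.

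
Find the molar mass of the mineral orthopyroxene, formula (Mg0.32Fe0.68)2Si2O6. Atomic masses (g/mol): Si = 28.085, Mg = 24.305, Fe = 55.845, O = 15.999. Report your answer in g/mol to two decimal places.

243.67 g/mol

The formula mass is the sum 0.64×24.305 + 1.36×55.845 + 2×28.085 + 6×15.999.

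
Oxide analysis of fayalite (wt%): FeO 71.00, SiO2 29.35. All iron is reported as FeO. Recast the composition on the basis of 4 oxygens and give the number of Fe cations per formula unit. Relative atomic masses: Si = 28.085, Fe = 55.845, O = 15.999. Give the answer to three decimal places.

2.011 Fe apfu

71.00 wt% FeO ÷ 71.844 g/mol = 0.98825 mol, giving 0.98825 Fe and 0.98825 O.
29.35 wt% SiO2 ÷ 60.083 g/mol = 0.48849 mol, giving 0.48849 Si and 0.97698 O.
Oxygen sums to 1.96523; scaling by 4/1.96523 = 2.03539 puts the formula on 4 O.
Fe: 0.98825 × 2.03539 = 2.011 atoms per formula unit.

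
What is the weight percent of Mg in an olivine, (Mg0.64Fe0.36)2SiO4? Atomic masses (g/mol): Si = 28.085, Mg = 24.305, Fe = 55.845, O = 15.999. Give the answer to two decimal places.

Molar mass of (Mg0.64Fe0.36)2SiO4: 1.28×24.305 + 0.72×55.845 + 1×28.085 + 4×15.999 = 163.400 g/mol.
Mass of Mg per formula unit: 1.28 × 24.305 = 31.110 g.
Weight fraction Mg = 31.110 / 163.400 = 0.1904.

19.04 wt%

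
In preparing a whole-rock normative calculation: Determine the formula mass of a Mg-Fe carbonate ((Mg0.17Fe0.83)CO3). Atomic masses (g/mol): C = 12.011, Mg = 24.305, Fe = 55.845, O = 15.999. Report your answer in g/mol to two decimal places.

110.49 g/mol

M = 0.17(24.305) + 0.83(55.845) + 1(12.011) + 3(15.999)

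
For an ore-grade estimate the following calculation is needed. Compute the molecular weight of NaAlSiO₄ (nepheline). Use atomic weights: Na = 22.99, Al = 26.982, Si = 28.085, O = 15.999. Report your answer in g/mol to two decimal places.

142.05 g/mol

The formula mass is the sum 1·22.99 + 1·26.982 + 1·28.085 + 4·15.999.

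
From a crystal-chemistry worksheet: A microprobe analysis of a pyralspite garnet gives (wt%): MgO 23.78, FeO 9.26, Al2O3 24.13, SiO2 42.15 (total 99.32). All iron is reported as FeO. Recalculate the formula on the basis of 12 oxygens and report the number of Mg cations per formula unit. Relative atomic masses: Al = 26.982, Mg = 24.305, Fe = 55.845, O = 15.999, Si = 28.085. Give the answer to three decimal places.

MgO (M=40.304): mol = 0.59002; Mg = 0.59002, O = 0.59002.
FeO (M=71.844): mol = 0.12889; Fe = 0.12889, O = 0.12889.
Al2O3 (M=101.961): mol = 0.23666; Al = 0.47332, O = 0.70998.
SiO2 (M=60.083): mol = 0.70153; Si = 0.70153, O = 1.40306.
ΣO = 2.83195; factor = 12/ΣO = 4.23736.
Mg apfu = 0.59002 × 4.23736 = 2.500.

2.500 Mg apfu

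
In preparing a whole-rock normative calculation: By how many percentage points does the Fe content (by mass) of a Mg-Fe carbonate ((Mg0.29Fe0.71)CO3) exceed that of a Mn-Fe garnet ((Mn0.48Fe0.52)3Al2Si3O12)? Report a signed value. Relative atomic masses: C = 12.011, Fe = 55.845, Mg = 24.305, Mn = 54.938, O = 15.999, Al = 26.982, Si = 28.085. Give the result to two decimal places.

Fe in (Mg0.29Fe0.71)CO3: molar mass 106.706 g/mol; 0.71×55.845 = 39.650 g → 37.16 wt%.
Fe in (Mn0.48Fe0.52)3Al2Si3O12: molar mass 496.436 g/mol; 1.56×55.845 = 87.118 g → 17.55 wt%.
Difference = 37.16 − 17.55 = 19.61 percentage points.

19.61 percentage points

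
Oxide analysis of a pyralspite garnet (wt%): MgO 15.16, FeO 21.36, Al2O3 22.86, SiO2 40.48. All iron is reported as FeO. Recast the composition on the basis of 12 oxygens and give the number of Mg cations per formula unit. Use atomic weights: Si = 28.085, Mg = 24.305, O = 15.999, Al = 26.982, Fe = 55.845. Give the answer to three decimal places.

1.676 Mg apfu

MgO (M=40.304): mol = 0.37614; Mg = 0.37614, O = 0.37614.
FeO (M=71.844): mol = 0.29731; Fe = 0.29731, O = 0.29731.
Al2O3 (M=101.961): mol = 0.22420; Al = 0.44840, O = 0.67260.
SiO2 (M=60.083): mol = 0.67373; Si = 0.67373, O = 1.34746.
ΣO = 2.69351; factor = 12/ΣO = 4.45515.
Mg apfu = 0.37614 × 4.45515 = 1.676.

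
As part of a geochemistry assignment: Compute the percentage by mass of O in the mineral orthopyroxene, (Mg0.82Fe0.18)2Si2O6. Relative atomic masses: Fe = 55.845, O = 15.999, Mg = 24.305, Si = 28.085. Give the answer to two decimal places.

M((Mg0.82Fe0.18)2Si2O6) = 212.128 g/mol.
O contributes 6 × 15.999 = 95.994 g per mole.
95.994/212.128 = 0.4525 → 45.25%.

45.25 weight percent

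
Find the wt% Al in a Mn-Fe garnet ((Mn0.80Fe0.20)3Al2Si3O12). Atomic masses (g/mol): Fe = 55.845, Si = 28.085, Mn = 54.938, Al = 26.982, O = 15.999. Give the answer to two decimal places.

10.89 wt%

M((Mn0.80Fe0.20)3Al2Si3O12) = 495.565 g/mol.
Al contributes 2 × 26.982 = 53.964 g per mole.
53.964/495.565 = 0.1089 → 10.89%.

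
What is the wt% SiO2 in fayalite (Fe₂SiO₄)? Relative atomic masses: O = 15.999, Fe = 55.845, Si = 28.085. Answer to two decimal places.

29.49 wt%

Formula mass = 203.771 g/mol.
1 Si → 1.0000 mol SiO2 per formula unit; M(SiO2) = 60.083, so SiO2 mass = 60.083 g.
60.083/203.771 × 100 = 29.49 wt%.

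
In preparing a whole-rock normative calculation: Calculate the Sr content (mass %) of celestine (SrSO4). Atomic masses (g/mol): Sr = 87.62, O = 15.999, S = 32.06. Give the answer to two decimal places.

47.70 mass %

Formula mass = 1×87.62 + 1×32.06 + 4×15.999 = 183.676 g/mol, of which 87.620 g is Sr.
So Sr makes up 87.620/183.676 = 0.4770 of the mass, i.e. 47.70%.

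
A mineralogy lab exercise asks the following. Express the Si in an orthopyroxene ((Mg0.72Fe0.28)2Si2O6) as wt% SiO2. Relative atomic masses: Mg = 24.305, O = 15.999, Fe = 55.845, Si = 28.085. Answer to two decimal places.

M((Mg0.72Fe0.28)2Si2O6) = 218.436 g/mol; M(SiO2) = 60.083 g/mol.
Moles SiO2 per formula unit = 2 Si ÷ 1 = 2.0000.
SiO2 fraction = (2.0000 × 60.083) / 218.436 = 120.166/218.436 = 0.5501.

55.01 wt%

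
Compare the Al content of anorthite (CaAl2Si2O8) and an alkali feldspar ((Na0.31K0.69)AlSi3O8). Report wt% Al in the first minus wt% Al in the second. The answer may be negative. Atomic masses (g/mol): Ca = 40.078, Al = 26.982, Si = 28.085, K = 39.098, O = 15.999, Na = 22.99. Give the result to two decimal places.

M(CaAl2Si2O8) = 278.204 g/mol, so wt% Al = 53.964/278.204 × 100 = 19.40%.
M((Na0.31K0.69)AlSi3O8) = 273.334 g/mol, so wt% Al = 26.982/273.334 × 100 = 9.87%.
19.40 − 9.87 = 9.53 pp.

9.53 percentage points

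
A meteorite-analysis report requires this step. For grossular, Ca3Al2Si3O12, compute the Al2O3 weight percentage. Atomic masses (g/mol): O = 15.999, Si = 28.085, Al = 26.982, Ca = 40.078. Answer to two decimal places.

22.64 wt%

M(Ca3Al2Si3O12) = 450.441 g/mol; M(Al2O3) = 101.961 g/mol.
Moles Al2O3 per formula unit = 2 Al ÷ 2 = 1.0000.
Al2O3 fraction = (1.0000 × 101.961) / 450.441 = 101.961/450.441 = 0.2264.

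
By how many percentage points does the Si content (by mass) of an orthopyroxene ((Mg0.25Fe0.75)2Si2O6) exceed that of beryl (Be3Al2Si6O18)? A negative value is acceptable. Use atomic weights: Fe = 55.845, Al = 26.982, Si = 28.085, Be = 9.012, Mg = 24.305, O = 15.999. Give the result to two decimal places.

First mineral: 56.170 g Si in 248.084 g formula = 22.64 wt% Si.
Second mineral: 168.510 g Si in 537.492 g formula = 31.35 wt% Si.
22.64% − 31.35% gives a difference of -8.71 percentage points.

-8.71 percentage points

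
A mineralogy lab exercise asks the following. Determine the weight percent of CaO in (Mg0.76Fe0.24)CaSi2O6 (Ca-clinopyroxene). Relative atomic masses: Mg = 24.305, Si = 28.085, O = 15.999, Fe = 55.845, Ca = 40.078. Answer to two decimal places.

Molar mass of (Mg0.76Fe0.24)CaSi2O6 = 0.76·24.305 + 0.24·55.845 + 1·40.078 + 2·28.085 + 6·15.999 = 224.117 g/mol.
Each formula unit contains 1 Ca, equivalent to 1/1 = 1.0000 mol CaO.
M(CaO) = 1×40.078 + 1×15.999 = 56.077 g/mol.
Mass of CaO per formula unit = 1.0000 × 56.077 = 56.077 g.
CaO wt% = 56.077 / 224.117 × 100 = 25.02%.

25.02 wt%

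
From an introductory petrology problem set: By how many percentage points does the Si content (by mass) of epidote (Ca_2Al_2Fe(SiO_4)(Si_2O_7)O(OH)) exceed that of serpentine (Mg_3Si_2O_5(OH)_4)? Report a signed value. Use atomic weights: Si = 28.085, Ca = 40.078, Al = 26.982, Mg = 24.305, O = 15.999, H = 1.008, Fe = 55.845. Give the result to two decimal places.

-2.83 percentage points

M(Ca_2Al_2Fe(SiO_4)(Si_2O_7)O(OH)) = 483.215 g/mol, so wt% Si = 84.255/483.215 × 100 = 17.44%.
M(Mg_3Si_2O_5(OH)_4) = 277.108 g/mol, so wt% Si = 56.170/277.108 × 100 = 20.27%.
17.44 − 20.27 = -2.83 pp.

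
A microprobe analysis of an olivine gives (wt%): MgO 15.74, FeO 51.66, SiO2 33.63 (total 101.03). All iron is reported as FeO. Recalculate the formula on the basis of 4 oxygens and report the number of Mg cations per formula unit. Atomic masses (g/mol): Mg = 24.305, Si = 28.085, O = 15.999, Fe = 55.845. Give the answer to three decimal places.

0.701 Mg apfu

15.74 wt% MgO ÷ 40.304 g/mol = 0.39053 mol, giving 0.39053 Mg and 0.39053 O.
51.66 wt% FeO ÷ 71.844 g/mol = 0.71906 mol, giving 0.71906 Fe and 0.71906 O.
33.63 wt% SiO2 ÷ 60.083 g/mol = 0.55973 mol, giving 0.55973 Si and 1.11946 O.
Oxygen sums to 2.22905; scaling by 4/2.22905 = 1.79449 puts the formula on 4 O.
Mg: 0.39053 × 1.79449 = 0.701 atoms per formula unit.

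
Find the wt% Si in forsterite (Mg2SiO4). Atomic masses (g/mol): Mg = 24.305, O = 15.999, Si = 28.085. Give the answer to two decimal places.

19.96 mass %

Molar mass of Mg2SiO4: 2*24.305 + 1*28.085 + 4*15.999 = 140.691 g/mol.
Mass of Si per formula unit: 1 × 28.085 = 28.085 g.
Weight fraction Si = 28.085 / 140.691 = 0.1996.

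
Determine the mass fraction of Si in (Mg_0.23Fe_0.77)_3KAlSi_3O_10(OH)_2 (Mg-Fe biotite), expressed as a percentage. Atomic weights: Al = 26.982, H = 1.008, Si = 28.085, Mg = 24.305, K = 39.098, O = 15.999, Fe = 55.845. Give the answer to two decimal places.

Molar mass of (Mg_0.23Fe_0.77)_3KAlSi_3O_10(OH)_2: 0.69*24.305 + 2.31*55.845 + 1*39.098 + 1*26.982 + 3*28.085 + 12*15.999 + 2*1.008 = 490.111 g/mol.
Mass of Si per formula unit: 3 × 28.085 = 84.255 g.
Weight fraction Si = 84.255 / 490.111 = 0.1719.

17.19 mass %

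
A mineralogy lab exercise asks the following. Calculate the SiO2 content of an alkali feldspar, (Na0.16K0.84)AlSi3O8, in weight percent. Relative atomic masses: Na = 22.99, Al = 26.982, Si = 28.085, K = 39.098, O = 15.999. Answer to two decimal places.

M((Na0.16K0.84)AlSi3O8) = 275.750 g/mol; M(SiO2) = 60.083 g/mol.
Moles SiO2 per formula unit = 3 Si ÷ 1 = 3.0000.
SiO2 fraction = (3.0000 × 60.083) / 275.750 = 180.249/275.750 = 0.6537.

65.37 wt%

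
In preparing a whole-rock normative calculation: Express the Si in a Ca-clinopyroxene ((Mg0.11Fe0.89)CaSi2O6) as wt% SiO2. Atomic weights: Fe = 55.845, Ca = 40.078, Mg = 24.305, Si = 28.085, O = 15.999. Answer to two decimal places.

49.12 wt%

Molar mass of (Mg0.11Fe0.89)CaSi2O6 = 0.11·24.305 + 0.89·55.845 + 1·40.078 + 2·28.085 + 6·15.999 = 244.618 g/mol.
Each formula unit contains 2 Si, equivalent to 2/1 = 2.0000 mol SiO2.
M(SiO2) = 1×28.085 + 2×15.999 = 60.083 g/mol.
Mass of SiO2 per formula unit = 2.0000 × 60.083 = 120.166 g.
SiO2 wt% = 120.166 / 244.618 × 100 = 49.12%.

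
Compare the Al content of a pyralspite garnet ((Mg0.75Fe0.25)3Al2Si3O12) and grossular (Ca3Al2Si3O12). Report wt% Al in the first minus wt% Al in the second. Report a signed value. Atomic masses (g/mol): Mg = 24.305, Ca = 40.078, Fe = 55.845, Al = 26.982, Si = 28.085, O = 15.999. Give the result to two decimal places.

0.66 percentage points

First mineral: 53.964 g Al in 426.777 g formula = 12.64 wt% Al.
Second mineral: 53.964 g Al in 450.441 g formula = 11.98 wt% Al.
12.64% − 11.98% gives a difference of 0.66 percentage points.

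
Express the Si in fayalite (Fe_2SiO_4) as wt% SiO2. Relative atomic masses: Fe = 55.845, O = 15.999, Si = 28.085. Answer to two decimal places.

Formula mass = 203.771 g/mol.
1 Si → 1.0000 mol SiO2 per formula unit; M(SiO2) = 60.083, so SiO2 mass = 60.083 g.
60.083/203.771 × 100 = 29.49 wt%.

29.49 wt%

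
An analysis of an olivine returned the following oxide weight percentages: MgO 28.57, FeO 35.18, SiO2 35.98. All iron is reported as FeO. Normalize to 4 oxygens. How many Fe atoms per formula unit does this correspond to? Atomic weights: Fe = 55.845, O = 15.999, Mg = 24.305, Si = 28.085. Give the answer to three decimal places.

MgO: 28.57/40.304 = 0.70886 mol → 0.70886 mol Mg, 0.70886 mol O.
FeO: 35.18/71.844 = 0.48967 mol → 0.48967 mol Fe, 0.48967 mol O.
SiO2: 35.98/60.083 = 0.59884 mol → 0.59884 mol Si, 1.19768 mol O.
Total oxygen = 2.39621 mol. Normalization factor = 4/2.39621 = 1.66930.
Fe per 4 O = 0.48967 × 1.66930 = 0.817.

0.817 Fe apfu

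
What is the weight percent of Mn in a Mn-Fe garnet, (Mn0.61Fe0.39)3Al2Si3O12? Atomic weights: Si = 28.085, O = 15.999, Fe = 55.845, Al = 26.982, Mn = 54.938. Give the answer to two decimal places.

M((Mn0.61Fe0.39)3Al2Si3O12) = 496.082 g/mol.
Mn contributes 1.83 × 54.938 = 100.537 g per mole.
100.537/496.082 = 0.2027 → 20.27%.

20.27 mass %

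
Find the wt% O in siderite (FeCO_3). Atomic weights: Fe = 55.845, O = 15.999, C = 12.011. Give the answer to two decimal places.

41.43 mass %

Formula mass = 1*55.845 + 1*12.011 + 3*15.999 = 115.853 g/mol, of which 47.997 g is O.
So O makes up 47.997/115.853 = 0.4143 of the mass, i.e. 41.43%.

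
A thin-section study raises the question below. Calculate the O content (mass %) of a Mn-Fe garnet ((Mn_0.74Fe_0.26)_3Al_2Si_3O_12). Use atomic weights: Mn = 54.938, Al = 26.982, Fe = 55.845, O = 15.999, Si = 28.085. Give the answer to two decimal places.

Formula mass = 2.22·54.938 + 0.78·55.845 + 2·26.982 + 3·28.085 + 12·15.999 = 495.728 g/mol, of which 191.988 g is O.
So O makes up 191.988/495.728 = 0.3873 of the mass, i.e. 38.73%.

38.73 mass %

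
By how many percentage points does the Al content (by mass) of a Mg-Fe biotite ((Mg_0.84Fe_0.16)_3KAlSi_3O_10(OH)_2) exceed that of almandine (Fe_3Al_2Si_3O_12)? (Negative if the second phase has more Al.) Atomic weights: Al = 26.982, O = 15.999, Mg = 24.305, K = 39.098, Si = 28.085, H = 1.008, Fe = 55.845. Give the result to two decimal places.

-4.60 percentage points

Al in (Mg_0.84Fe_0.16)_3KAlSi_3O_10(OH)_2: molar mass 432.393 g/mol; 1×26.982 = 26.982 g → 6.24 wt%.
Al in Fe_3Al_2Si_3O_12: molar mass 497.742 g/mol; 2×26.982 = 53.964 g → 10.84 wt%.
Difference = 6.24 − 10.84 = -4.60 percentage points.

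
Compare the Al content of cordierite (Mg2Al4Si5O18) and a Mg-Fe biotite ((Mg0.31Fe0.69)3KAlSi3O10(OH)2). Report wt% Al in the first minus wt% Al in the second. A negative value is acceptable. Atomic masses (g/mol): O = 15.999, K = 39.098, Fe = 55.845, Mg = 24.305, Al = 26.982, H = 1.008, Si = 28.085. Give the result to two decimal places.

First mineral: 107.928 g Al in 584.945 g formula = 18.45 wt% Al.
Second mineral: 26.982 g Al in 482.542 g formula = 5.59 wt% Al.
18.45% − 5.59% gives a difference of 12.86 percentage points.

12.86 percentage points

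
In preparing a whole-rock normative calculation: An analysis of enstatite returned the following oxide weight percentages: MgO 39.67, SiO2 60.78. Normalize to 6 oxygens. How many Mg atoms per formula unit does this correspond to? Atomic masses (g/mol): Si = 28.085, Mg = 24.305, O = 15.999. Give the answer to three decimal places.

1.964 Mg apfu

MgO (M=40.304): mol = 0.98427; Mg = 0.98427, O = 0.98427.
SiO2 (M=60.083): mol = 1.01160; Si = 1.01160, O = 2.02320.
ΣO = 3.00747; factor = 6/ΣO = 1.99503.
Mg apfu = 0.98427 × 1.99503 = 1.964.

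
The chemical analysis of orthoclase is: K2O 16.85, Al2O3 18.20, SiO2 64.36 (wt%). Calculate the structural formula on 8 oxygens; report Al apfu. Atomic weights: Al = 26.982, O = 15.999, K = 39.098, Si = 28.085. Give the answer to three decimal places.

K2O: 16.85/94.195 = 0.17888 mol → 0.35776 mol K, 0.17888 mol O.
Al2O3: 18.20/101.961 = 0.17850 mol → 0.35700 mol Al, 0.53550 mol O.
SiO2: 64.36/60.083 = 1.07118 mol → 1.07118 mol Si, 2.14236 mol O.
Total oxygen = 2.85674 mol. Normalization factor = 8/2.85674 = 2.80039.
Al per 8 O = 0.35700 × 2.80039 = 1.000.

1.000 Al apfu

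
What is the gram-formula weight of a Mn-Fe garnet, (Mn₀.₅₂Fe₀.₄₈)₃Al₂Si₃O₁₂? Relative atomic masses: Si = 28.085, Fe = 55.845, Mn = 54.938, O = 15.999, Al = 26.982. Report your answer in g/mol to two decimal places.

Mn: 1.56 × 54.938 = 85.7033
Fe: 1.44 × 55.845 = 80.4168
Al: 2 × 26.982 = 53.9640
Si: 3 × 28.085 = 84.2550
O: 12 × 15.999 = 191.9880
Summing the contributions gives the formula mass.

496.33 g/mol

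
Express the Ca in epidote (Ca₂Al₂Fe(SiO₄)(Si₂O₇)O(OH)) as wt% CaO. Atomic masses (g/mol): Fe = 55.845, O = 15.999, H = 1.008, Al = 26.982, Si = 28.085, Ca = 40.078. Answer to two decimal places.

Molar mass of Ca₂Al₂Fe(SiO₄)(Si₂O₇)O(OH) = 2*40.078 + 2*26.982 + 1*55.845 + 3*28.085 + 13*15.999 + 1*1.008 = 483.215 g/mol.
Each formula unit contains 2 Ca, equivalent to 2/1 = 2.0000 mol CaO.
M(CaO) = 1×40.078 + 1×15.999 = 56.077 g/mol.
Mass of CaO per formula unit = 2.0000 × 56.077 = 112.154 g.
CaO wt% = 112.154 / 483.215 × 100 = 23.21%.

23.21 wt%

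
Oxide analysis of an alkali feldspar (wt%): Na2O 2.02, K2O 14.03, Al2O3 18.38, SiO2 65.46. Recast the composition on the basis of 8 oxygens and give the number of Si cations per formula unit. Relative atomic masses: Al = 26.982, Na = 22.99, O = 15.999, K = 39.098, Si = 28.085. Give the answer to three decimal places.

3.004 Si apfu

Na2O: 2.02/61.979 = 0.03259 mol → 0.06518 mol Na, 0.03259 mol O.
K2O: 14.03/94.195 = 0.14895 mol → 0.29790 mol K, 0.14895 mol O.
Al2O3: 18.38/101.961 = 0.18027 mol → 0.36054 mol Al, 0.54081 mol O.
SiO2: 65.46/60.083 = 1.08949 mol → 1.08949 mol Si, 2.17898 mol O.
Total oxygen = 2.90133 mol. Normalization factor = 8/2.90133 = 2.75736.
Si per 8 O = 1.08949 × 2.75736 = 3.004.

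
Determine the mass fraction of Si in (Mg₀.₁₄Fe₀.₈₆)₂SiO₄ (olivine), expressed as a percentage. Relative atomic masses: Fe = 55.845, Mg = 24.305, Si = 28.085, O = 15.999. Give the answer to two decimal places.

Formula mass = 0.28·24.305 + 1.72·55.845 + 1·28.085 + 4·15.999 = 194.940 g/mol, of which 28.085 g is Si.
So Si makes up 28.085/194.940 = 0.1441 of the mass, i.e. 14.41%.

14.41 wt%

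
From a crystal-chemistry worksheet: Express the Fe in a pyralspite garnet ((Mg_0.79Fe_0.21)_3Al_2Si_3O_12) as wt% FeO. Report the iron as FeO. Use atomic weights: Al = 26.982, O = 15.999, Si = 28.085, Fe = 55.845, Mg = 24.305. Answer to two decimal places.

Formula mass = 422.992 g/mol.
0.63 Fe → 0.6300 mol FeO per formula unit; M(FeO) = 71.844, so FeO mass = 45.262 g.
45.262/422.992 × 100 = 10.70 wt%.

10.70 wt%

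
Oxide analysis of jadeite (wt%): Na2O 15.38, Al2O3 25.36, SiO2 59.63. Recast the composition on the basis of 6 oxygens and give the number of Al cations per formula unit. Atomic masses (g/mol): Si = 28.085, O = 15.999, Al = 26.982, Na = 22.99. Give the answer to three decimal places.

1.002 Al apfu

Na2O: 15.38/61.979 = 0.24815 mol → 0.49630 mol Na, 0.24815 mol O.
Al2O3: 25.36/101.961 = 0.24872 mol → 0.49744 mol Al, 0.74616 mol O.
SiO2: 59.63/60.083 = 0.99246 mol → 0.99246 mol Si, 1.98492 mol O.
Total oxygen = 2.97923 mol. Normalization factor = 6/2.97923 = 2.01394.
Al per 6 O = 0.49744 × 2.01394 = 1.002.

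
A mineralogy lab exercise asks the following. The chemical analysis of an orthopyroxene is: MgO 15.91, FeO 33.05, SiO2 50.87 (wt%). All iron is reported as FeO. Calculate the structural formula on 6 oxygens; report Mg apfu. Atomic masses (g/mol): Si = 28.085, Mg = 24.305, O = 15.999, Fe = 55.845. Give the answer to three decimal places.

MgO (M=40.304): mol = 0.39475; Mg = 0.39475, O = 0.39475.
FeO (M=71.844): mol = 0.46002; Fe = 0.46002, O = 0.46002.
SiO2 (M=60.083): mol = 0.84666; Si = 0.84666, O = 1.69332.
ΣO = 2.54809; factor = 6/ΣO = 2.35470.
Mg apfu = 0.39475 × 2.35470 = 0.930.

0.930 Mg apfu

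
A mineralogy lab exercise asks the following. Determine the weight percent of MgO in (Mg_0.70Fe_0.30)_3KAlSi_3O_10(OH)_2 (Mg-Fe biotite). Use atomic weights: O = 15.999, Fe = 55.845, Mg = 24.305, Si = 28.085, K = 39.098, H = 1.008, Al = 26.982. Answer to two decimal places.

18.99 wt%

Formula mass = 445.640 g/mol.
2.10 Mg → 2.1000 mol MgO per formula unit; M(MgO) = 40.304, so MgO mass = 84.638 g.
84.638/445.640 × 100 = 18.99 wt%.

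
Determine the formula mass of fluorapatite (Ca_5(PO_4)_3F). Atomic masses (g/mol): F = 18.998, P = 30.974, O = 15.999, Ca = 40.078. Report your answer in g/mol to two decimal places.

504.30 g/mol

M = 5*40.078 + 3*30.974 + 12*15.999 + 1*18.998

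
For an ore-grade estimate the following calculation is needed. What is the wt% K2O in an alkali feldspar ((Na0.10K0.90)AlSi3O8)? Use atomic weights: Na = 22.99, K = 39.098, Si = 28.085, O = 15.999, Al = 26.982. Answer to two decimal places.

M((Na0.10K0.90)AlSi3O8) = 276.716 g/mol; M(K2O) = 94.195 g/mol.
Moles K2O per formula unit = 0.90 K ÷ 2 = 0.4500.
K2O fraction = (0.4500 × 94.195) / 276.716 = 42.388/276.716 = 0.1532.

15.32 wt%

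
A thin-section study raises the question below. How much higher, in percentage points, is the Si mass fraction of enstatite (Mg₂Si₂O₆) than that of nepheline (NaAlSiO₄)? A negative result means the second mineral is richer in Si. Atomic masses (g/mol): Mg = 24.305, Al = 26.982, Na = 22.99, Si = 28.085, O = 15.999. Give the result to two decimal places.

8.21 percentage points

Si in Mg₂Si₂O₆: molar mass 200.774 g/mol; 2×28.085 = 56.170 g → 27.98 wt%.
Si in NaAlSiO₄: molar mass 142.053 g/mol; 1×28.085 = 28.085 g → 19.77 wt%.
Difference = 27.98 − 19.77 = 8.21 percentage points.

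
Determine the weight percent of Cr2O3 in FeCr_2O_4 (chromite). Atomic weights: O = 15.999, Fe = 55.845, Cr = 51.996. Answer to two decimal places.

67.90 wt%

M(FeCr_2O_4) = 223.833 g/mol; M(Cr2O3) = 151.989 g/mol.
Moles Cr2O3 per formula unit = 2 Cr ÷ 2 = 1.0000.
Cr2O3 fraction = (1.0000 × 151.989) / 223.833 = 151.989/223.833 = 0.6790.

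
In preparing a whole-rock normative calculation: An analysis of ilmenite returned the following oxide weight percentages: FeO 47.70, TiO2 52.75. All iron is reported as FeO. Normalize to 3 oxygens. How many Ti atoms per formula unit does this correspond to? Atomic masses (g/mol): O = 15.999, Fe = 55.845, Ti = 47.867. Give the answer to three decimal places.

0.998 Ti apfu

47.70 wt% FeO ÷ 71.844 g/mol = 0.66394 mol, giving 0.66394 Fe and 0.66394 O.
52.75 wt% TiO2 ÷ 79.865 g/mol = 0.66049 mol, giving 0.66049 Ti and 1.32098 O.
Oxygen sums to 1.98492; scaling by 3/1.98492 = 1.51140 puts the formula on 3 O.
Ti: 0.66049 × 1.51140 = 0.998 atoms per formula unit.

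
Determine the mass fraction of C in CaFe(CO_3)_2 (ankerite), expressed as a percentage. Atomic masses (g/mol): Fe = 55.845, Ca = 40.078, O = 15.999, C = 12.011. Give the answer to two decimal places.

11.12 wt%

Formula mass = 1*40.078 + 1*55.845 + 2*12.011 + 6*15.999 = 215.939 g/mol, of which 24.022 g is C.
So C makes up 24.022/215.939 = 0.1112 of the mass, i.e. 11.12%.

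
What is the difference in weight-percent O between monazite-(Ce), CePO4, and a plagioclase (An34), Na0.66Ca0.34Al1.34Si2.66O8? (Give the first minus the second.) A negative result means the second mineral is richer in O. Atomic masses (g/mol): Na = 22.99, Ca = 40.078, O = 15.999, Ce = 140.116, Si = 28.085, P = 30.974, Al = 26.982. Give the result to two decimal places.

First mineral: 63.996 g O in 235.086 g formula = 27.22 wt% O.
Second mineral: 127.992 g O in 267.654 g formula = 47.82 wt% O.
27.22% − 47.82% gives a difference of -20.60 percentage points.

-20.60 percentage points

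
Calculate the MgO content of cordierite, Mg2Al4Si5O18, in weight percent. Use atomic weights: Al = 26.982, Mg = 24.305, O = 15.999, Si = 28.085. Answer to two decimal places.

Formula mass = 584.945 g/mol.
2 Mg → 2.0000 mol MgO per formula unit; M(MgO) = 40.304, so MgO mass = 80.608 g.
80.608/584.945 × 100 = 13.78 wt%.

13.78 wt%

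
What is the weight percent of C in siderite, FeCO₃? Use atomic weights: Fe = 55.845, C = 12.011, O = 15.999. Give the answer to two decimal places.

10.37 weight percent

Formula mass = 1×55.845 + 1×12.011 + 3×15.999 = 115.853 g/mol, of which 12.011 g is C.
So C makes up 12.011/115.853 = 0.1037 of the mass, i.e. 10.37%.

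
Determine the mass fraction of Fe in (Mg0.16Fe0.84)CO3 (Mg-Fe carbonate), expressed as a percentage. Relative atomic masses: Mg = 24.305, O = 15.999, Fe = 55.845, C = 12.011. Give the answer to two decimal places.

M((Mg0.16Fe0.84)CO3) = 110.807 g/mol.
Fe contributes 0.84 × 55.845 = 46.910 g per mole.
46.910/110.807 = 0.4233 → 42.33%.

42.33 wt%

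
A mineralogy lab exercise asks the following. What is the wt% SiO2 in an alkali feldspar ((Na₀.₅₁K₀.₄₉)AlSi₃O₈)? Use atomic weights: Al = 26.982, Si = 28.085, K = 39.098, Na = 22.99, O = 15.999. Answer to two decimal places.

66.73 wt%

M((Na₀.₅₁K₀.₄₉)AlSi₃O₈) = 270.112 g/mol; M(SiO2) = 60.083 g/mol.
Moles SiO2 per formula unit = 3 Si ÷ 1 = 3.0000.
SiO2 fraction = (3.0000 × 60.083) / 270.112 = 180.249/270.112 = 0.6673.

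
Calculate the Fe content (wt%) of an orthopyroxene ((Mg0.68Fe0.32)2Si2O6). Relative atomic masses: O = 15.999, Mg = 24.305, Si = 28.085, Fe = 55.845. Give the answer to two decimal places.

16.18 wt%

Molar mass of (Mg0.68Fe0.32)2Si2O6: 1.36×24.305 + 0.64×55.845 + 2×28.085 + 6×15.999 = 220.960 g/mol.
Mass of Fe per formula unit: 0.64 × 55.845 = 35.741 g.
Weight fraction Fe = 35.741 / 220.960 = 0.1618.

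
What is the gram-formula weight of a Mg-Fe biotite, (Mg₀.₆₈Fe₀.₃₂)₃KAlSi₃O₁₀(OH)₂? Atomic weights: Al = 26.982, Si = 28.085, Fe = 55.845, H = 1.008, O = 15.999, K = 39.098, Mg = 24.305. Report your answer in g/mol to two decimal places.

447.53 g/mol

The formula mass is the sum 2.04(24.305) + 0.96(55.845) + 1(39.098) + 1(26.982) + 3(28.085) + 12(15.999) + 2(1.008).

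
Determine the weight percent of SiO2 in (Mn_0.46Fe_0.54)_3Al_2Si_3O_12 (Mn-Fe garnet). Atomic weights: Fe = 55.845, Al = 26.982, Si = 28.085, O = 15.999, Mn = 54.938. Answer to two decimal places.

Formula mass = 496.490 g/mol.
3 Si → 3.0000 mol SiO2 per formula unit; M(SiO2) = 60.083, so SiO2 mass = 180.249 g.
180.249/496.490 × 100 = 36.30 wt%.

36.30 wt%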